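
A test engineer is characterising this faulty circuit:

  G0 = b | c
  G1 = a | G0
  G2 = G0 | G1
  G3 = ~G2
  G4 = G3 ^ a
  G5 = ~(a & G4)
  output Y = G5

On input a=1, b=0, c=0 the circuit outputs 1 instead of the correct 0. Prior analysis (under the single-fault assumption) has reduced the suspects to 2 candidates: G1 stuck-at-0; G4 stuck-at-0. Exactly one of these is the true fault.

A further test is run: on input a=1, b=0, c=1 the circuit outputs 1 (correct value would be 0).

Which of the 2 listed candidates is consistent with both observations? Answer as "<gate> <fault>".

G4 stuck-at-0

Evaluate each candidate on input a=1, b=0, c=1:
  G1 stuck-at-0: G0=1, G1=0 [stuck-at-0], G2=1, G3=0, G4=1, G5=0 → 0 — eliminated
  G4 stuck-at-0: G0=1, G1=1, G2=1, G3=0, G4=0 [stuck-at-0], G5=1 → 1 — matches
Only G4 stuck-at-0 reproduces the observed 1.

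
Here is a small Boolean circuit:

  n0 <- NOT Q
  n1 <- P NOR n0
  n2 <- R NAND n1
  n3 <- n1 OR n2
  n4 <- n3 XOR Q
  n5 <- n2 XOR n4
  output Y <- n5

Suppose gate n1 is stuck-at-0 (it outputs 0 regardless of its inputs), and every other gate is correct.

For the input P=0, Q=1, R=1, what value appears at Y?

1

Propagate with n1 forced: n0=0, n1=0 [stuck-at-0], n2=1, n3=1, n4=0, n5=1.
So Y = 1. (Without the fault it would be 0.)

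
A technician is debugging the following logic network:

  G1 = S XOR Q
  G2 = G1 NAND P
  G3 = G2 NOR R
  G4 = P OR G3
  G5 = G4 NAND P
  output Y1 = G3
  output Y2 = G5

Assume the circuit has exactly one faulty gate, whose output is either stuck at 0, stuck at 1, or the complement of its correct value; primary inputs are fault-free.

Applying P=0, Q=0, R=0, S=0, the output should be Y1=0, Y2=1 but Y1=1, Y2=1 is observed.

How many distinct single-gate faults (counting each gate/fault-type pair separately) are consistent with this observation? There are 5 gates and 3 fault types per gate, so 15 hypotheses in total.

Fault-free: G1=0, G2=1, G3=0, G4=0, G5=1 → Y1=0, Y2=1. Observed Y1=1, Y2=1.
  G1: none of the 3 fault types match ✗
  G2: stuck-at-0, inverted output ✓; others ✗
  G3: stuck-at-1, inverted output ✓; others ✗
  G4: none of the 3 fault types match ✗
  G5: none of the 3 fault types match ✗
Consistent faults: {G2 stuck-at-0, G2 inverted output, G3 stuck-at-1, G3 inverted output} — 4 in all.

4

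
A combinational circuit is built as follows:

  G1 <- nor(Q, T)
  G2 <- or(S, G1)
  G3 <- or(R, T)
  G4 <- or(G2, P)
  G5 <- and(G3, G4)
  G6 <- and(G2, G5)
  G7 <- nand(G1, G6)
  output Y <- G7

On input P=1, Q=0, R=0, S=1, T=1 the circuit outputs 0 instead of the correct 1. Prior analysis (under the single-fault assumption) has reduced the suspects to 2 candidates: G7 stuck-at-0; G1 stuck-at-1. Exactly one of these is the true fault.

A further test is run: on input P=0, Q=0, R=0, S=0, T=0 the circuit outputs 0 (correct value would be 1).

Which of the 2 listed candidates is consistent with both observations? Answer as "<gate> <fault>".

Evaluate each candidate on input P=0, Q=0, R=0, S=0, T=0:
  G7 stuck-at-0: G1=1, G2=1, G3=0, G4=1, G5=0, G6=0, G7=0 [stuck-at-0] → 0 — matches
  G1 stuck-at-1: G1=1 [stuck-at-1], G2=1, G3=0, G4=1, G5=0, G6=0, G7=1 → 1 — eliminated
Only G7 stuck-at-0 reproduces the observed 0.

G7 stuck-at-0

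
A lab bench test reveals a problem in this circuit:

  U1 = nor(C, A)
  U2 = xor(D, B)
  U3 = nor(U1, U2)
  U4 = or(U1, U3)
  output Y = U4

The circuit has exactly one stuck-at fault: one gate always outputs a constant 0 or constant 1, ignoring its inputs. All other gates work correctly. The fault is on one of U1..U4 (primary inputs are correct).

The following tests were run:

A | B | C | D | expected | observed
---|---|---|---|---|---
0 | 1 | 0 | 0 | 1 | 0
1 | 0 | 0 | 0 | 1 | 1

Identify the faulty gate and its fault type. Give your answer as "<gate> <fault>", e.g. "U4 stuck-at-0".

Fault-free values for test 1 (A=0, B=1, C=0, D=0): U1=1, U2=1, U3=0, U4=1, giving Y=1. Observed 0.
Test 1: faults giving observed 0 are {U1 stuck-at-0, U4 stuck-at-0}.
Test 2 (A=1, B=0, C=0, D=0): fault-free U1=0, U2=0, U3=1, U4=1 → 1; observed 1. Eliminates U4 stuck-at-0.
Only U1 stuck-at-0 is consistent with every test.

U1 stuck-at-0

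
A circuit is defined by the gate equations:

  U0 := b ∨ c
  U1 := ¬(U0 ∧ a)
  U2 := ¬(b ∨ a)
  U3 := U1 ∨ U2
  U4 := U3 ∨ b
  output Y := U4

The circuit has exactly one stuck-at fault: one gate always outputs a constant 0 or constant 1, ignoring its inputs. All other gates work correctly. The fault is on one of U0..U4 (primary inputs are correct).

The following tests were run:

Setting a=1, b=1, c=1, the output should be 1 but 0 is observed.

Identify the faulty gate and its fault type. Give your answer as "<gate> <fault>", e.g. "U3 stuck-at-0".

U4 stuck-at-0

Fault-free values for test 1 (a=1, b=1, c=1): U0=1, U1=0, U2=0, U3=0, U4=1, giving Y=1. Observed 0.
Test 1: faults giving observed 0 are {U4 stuck-at-0}.
Only U4 stuck-at-0 is consistent with every test.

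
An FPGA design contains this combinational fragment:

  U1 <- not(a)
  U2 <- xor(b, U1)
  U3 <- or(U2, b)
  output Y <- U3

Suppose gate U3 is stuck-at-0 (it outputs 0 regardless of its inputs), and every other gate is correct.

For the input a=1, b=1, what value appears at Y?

Propagate with U3 forced: U1=0, U2=1, U3=0 [stuck-at-0].
So Y = 0. (Without the fault it would be 1.)

0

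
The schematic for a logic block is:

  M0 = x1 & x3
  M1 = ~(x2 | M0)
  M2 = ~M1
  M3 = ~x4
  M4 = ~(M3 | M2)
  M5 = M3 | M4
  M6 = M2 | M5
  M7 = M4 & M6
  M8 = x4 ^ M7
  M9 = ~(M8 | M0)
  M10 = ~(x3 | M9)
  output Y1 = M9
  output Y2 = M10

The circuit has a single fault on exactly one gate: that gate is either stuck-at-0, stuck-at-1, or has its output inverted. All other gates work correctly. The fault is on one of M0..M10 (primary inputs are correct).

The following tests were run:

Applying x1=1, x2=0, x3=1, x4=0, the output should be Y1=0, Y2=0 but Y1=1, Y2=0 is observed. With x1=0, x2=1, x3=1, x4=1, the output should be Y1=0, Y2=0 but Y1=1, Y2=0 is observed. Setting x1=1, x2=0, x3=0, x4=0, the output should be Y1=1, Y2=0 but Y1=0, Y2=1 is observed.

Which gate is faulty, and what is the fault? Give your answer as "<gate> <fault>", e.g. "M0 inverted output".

M9 inverted output

Fault-free values for test 1 (x1=1, x2=0, x3=1, x4=0): M0=1, M1=0, M2=1, M3=1, M4=0, M5=1, M6=1, M7=0, M8=0, M9=0, M10=0, giving Y1=0, Y2=0. Observed Y1=1, Y2=0.
Test 1: faults giving observed Y1=1, Y2=0 are {M0 stuck-at-0, M0 inverted output, M9 stuck-at-1, M9 inverted output}.
Test 2 (x1=0, x2=1, x3=1, x4=1): fault-free M0=0, M1=0, M2=1, M3=0, M4=0, M5=0, M6=1, M7=0, M8=1, M9=0, M10=0 → Y1=0, Y2=0; observed Y1=1, Y2=0. Eliminates M0 stuck-at-0, M0 inverted output.
Test 3 (x1=1, x2=0, x3=0, x4=0): fault-free M0=0, M1=1, M2=0, M3=1, M4=0, M5=1, M6=1, M7=0, M8=0, M9=1, M10=0 → Y1=1, Y2=0; observed Y1=0, Y2=1. Eliminates M9 stuck-at-1.
Only M9 inverted output is consistent with every test.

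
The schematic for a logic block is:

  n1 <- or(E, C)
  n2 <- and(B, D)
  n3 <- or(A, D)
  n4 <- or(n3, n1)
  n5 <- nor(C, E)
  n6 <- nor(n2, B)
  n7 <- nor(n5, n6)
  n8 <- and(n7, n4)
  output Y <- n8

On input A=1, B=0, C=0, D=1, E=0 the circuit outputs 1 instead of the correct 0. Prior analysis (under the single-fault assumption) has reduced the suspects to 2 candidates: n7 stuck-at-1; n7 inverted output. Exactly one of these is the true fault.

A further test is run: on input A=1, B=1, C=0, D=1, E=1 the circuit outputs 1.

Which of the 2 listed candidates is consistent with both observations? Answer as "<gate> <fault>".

n7 stuck-at-1

Evaluate each candidate on input A=1, B=1, C=0, D=1, E=1:
  n7 stuck-at-1: n1=1, n2=1, n3=1, n4=1, n5=0, n6=0, n7=1 [stuck-at-1], n8=1 → 1 — matches
  n7 inverted output: n1=1, n2=1, n3=1, n4=1, n5=0, n6=0, n7=0 [inverted output], n8=0 → 0 — eliminated
Only n7 stuck-at-1 reproduces the observed 1.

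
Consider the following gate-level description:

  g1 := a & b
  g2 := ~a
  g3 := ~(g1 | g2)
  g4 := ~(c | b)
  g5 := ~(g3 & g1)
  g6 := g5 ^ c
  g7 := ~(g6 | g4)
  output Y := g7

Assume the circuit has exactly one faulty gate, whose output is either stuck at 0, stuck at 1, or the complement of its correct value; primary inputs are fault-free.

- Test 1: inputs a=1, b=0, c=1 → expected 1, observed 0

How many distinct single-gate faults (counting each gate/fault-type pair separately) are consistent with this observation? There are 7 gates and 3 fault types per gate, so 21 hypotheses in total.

8

Fault-free: g1=0, g2=0, g3=1, g4=0, g5=1, g6=0, g7=1 → 1. Observed 0.
  g1: none of the 3 fault types match ✗
  g2: none of the 3 fault types match ✗
  g3: none of the 3 fault types match ✗
  g4: stuck-at-1, inverted output ✓; others ✗
  g5: stuck-at-0, inverted output ✓; others ✗
  g6: stuck-at-1, inverted output ✓; others ✗
  g7: stuck-at-0, inverted output ✓; others ✗
Consistent faults: {g4 stuck-at-1, g4 inverted output, g5 stuck-at-0, g5 inverted output, g6 stuck-at-1, g6 inverted output, g7 stuck-at-0, g7 inverted output} — 8 in all.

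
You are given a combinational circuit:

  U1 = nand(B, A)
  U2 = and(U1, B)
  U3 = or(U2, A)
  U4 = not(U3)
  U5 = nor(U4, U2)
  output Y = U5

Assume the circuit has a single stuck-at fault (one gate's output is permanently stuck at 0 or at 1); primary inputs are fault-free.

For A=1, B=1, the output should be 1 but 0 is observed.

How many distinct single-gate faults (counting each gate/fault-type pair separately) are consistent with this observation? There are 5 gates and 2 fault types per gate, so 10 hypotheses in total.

5

Fault-free: U1=0, U2=0, U3=1, U4=0, U5=1 → 1. Observed 0.
  U1 stuck-at-0: output 1 ✗
  U1 stuck-at-1: output 0 ✓
  U2 stuck-at-0: output 1 ✗
  U2 stuck-at-1: output 0 ✓
  U3 stuck-at-0: output 0 ✓
  U3 stuck-at-1: output 1 ✗
  U4 stuck-at-0: output 1 ✗
  U4 stuck-at-1: output 0 ✓
  U5 stuck-at-0: output 0 ✓
  U5 stuck-at-1: output 1 ✗
Consistent faults: {U1 stuck-at-1, U2 stuck-at-1, U3 stuck-at-0, U4 stuck-at-1, U5 stuck-at-0} — 5 in all.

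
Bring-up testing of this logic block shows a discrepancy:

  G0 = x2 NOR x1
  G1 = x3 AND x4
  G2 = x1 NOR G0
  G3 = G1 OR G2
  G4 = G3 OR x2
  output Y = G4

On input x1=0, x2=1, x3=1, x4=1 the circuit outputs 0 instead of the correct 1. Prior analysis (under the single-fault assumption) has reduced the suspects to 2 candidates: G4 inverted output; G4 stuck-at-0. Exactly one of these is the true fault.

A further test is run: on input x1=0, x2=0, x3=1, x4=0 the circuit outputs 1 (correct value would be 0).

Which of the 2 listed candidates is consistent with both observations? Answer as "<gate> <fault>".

Evaluate each candidate on input x1=0, x2=0, x3=1, x4=0:
  G4 inverted output: G0=1, G1=0, G2=0, G3=0, G4=1 [inverted output] → 1 — matches
  G4 stuck-at-0: G0=1, G1=0, G2=0, G3=0, G4=0 [stuck-at-0] → 0 — eliminated
Only G4 inverted output reproduces the observed 1.

G4 inverted output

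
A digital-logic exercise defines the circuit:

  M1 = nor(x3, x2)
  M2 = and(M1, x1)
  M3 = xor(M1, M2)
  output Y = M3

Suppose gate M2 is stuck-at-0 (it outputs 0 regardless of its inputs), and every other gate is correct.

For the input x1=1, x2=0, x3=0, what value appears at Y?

Propagate with M2 forced: M1=1, M2=0 [stuck-at-0], M3=1.
So Y = 1. (Without the fault it would be 0.)

1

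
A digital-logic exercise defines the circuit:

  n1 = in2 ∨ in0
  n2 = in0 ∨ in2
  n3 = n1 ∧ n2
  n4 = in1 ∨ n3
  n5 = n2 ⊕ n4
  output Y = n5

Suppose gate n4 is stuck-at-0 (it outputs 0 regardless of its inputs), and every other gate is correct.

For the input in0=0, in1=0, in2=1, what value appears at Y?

1

Propagate with n4 forced: n1=1, n2=1, n3=1, n4=0 [stuck-at-0], n5=1.
So Y = 1. (Without the fault it would be 0.)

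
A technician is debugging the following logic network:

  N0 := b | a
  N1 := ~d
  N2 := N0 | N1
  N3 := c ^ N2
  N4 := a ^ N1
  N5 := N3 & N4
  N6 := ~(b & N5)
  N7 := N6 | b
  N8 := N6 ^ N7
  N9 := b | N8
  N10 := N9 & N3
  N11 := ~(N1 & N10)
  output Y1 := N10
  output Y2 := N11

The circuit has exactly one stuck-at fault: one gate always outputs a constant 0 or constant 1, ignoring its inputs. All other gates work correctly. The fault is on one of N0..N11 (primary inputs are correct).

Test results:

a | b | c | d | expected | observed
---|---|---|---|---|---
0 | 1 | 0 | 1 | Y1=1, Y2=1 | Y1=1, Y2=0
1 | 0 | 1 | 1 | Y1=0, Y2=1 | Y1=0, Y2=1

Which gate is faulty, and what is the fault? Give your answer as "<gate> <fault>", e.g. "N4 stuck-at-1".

Fault-free values for test 1 (a=0, b=1, c=0, d=1): N0=1, N1=0, N2=1, N3=1, N4=0, N5=0, N6=1, N7=1, N8=0, N9=1, N10=1, N11=1, giving Y1=1, Y2=1. Observed Y1=1, Y2=0.
Test 1: faults giving observed Y1=1, Y2=0 are {N1 stuck-at-1, N11 stuck-at-0}.
Test 2 (a=1, b=0, c=1, d=1): fault-free N0=1, N1=0, N2=1, N3=0, N4=1, N5=0, N6=1, N7=1, N8=0, N9=0, N10=0, N11=1 → Y1=0, Y2=1; observed Y1=0, Y2=1. Eliminates N11 stuck-at-0.
Only N1 stuck-at-1 is consistent with every test.

N1 stuck-at-1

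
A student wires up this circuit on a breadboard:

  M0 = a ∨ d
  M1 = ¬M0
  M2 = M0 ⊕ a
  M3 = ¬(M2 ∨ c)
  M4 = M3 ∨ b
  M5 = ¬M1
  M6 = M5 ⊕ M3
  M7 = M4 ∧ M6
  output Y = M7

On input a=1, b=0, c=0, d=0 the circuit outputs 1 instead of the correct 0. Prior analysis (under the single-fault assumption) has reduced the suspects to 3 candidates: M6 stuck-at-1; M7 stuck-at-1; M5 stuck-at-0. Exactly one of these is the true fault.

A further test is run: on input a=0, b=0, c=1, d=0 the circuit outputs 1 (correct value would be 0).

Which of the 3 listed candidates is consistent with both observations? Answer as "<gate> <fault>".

M7 stuck-at-1

Evaluate each candidate on input a=0, b=0, c=1, d=0:
  M6 stuck-at-1: M0=0, M1=1, M2=0, M3=0, M4=0, M5=0, M6=1 [stuck-at-1], M7=0 → 0 — eliminated
  M7 stuck-at-1: M0=0, M1=1, M2=0, M3=0, M4=0, M5=0, M6=0, M7=1 [stuck-at-1] → 1 — matches
  M5 stuck-at-0: M0=0, M1=1, M2=0, M3=0, M4=0, M5=0 [stuck-at-0], M6=0, M7=0 → 0 — eliminated
Only M7 stuck-at-1 reproduces the observed 1.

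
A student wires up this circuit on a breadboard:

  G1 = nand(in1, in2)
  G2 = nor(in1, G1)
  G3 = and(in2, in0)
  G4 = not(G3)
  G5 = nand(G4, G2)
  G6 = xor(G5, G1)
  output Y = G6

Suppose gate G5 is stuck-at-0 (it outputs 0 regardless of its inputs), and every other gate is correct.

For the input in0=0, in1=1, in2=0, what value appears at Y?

1

Propagate with G5 forced: G1=1, G2=0, G3=0, G4=1, G5=0 [stuck-at-0], G6=1.
So Y = 1. (Without the fault it would be 0.)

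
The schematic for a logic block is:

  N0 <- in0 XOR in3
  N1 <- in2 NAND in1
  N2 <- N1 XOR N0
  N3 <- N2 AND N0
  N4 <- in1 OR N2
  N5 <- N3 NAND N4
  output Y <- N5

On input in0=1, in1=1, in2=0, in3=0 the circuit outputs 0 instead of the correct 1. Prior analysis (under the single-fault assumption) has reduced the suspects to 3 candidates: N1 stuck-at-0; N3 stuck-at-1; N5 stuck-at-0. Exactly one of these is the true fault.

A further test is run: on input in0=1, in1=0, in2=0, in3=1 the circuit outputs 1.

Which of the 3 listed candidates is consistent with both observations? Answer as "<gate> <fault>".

N1 stuck-at-0

Evaluate each candidate on input in0=1, in1=0, in2=0, in3=1:
  N1 stuck-at-0: N0=0, N1=0 [stuck-at-0], N2=0, N3=0, N4=0, N5=1 → 1 — matches
  N3 stuck-at-1: N0=0, N1=1, N2=1, N3=1 [stuck-at-1], N4=1, N5=0 → 0 — eliminated
  N5 stuck-at-0: N0=0, N1=1, N2=1, N3=0, N4=1, N5=0 [stuck-at-0] → 0 — eliminated
Only N1 stuck-at-0 reproduces the observed 1.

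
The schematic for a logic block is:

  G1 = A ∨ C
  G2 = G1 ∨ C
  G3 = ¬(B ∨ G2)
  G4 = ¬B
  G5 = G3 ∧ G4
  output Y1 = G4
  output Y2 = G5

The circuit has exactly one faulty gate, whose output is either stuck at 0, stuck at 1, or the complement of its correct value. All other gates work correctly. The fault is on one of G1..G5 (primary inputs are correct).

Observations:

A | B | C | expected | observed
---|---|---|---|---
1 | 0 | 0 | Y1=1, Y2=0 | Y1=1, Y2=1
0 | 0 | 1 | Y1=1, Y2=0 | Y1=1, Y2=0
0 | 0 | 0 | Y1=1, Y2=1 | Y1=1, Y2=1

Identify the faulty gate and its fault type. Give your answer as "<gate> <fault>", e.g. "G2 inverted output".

Fault-free values for test 1 (A=1, B=0, C=0): G1=1, G2=1, G3=0, G4=1, G5=0, giving Y1=1, Y2=0. Observed Y1=1, Y2=1.
Test 1: faults giving observed Y1=1, Y2=1 are {G1 stuck-at-0, G1 inverted output, G2 stuck-at-0, G2 inverted output, G3 stuck-at-1, G3 inverted output, G5 stuck-at-1, G5 inverted output}.
Test 2 (A=0, B=0, C=1): fault-free G1=1, G2=1, G3=0, G4=1, G5=0 → Y1=1, Y2=0; observed Y1=1, Y2=0. Eliminates G2 stuck-at-0, G2 inverted output, G3 stuck-at-1, G3 inverted output, G5 stuck-at-1, G5 inverted output.
Test 3 (A=0, B=0, C=0): fault-free G1=0, G2=0, G3=1, G4=1, G5=1 → Y1=1, Y2=1; observed Y1=1, Y2=1. Eliminates G1 inverted output.
Only G1 stuck-at-0 is consistent with every test.

G1 stuck-at-0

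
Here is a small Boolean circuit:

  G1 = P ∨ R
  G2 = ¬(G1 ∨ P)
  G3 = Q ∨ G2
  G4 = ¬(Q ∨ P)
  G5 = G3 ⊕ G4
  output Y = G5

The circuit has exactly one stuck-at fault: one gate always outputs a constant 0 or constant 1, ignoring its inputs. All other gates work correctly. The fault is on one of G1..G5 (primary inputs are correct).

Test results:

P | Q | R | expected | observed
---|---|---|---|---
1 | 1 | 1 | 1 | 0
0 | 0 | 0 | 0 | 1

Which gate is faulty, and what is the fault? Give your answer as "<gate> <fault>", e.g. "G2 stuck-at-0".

Fault-free values for test 1 (P=1, Q=1, R=1): G1=1, G2=0, G3=1, G4=0, G5=1, giving Y=1. Observed 0.
Test 1: faults giving observed 0 are {G3 stuck-at-0, G4 stuck-at-1, G5 stuck-at-0}.
Test 2 (P=0, Q=0, R=0): fault-free G1=0, G2=1, G3=1, G4=1, G5=0 → 0; observed 1. Eliminates G4 stuck-at-1, G5 stuck-at-0.
Only G3 stuck-at-0 is consistent with every test.

G3 stuck-at-0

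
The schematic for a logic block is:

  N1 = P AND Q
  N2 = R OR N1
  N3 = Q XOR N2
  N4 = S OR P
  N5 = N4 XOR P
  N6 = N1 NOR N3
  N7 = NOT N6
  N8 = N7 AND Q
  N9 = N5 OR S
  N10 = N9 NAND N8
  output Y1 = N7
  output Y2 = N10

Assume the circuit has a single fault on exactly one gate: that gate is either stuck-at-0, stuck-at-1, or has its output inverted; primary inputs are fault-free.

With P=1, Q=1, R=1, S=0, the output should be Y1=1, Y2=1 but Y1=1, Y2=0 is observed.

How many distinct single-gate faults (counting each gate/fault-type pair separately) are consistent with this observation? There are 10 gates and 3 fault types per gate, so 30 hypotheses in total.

Fault-free: N1=1, N2=1, N3=0, N4=1, N5=0, N6=0, N7=1, N8=1, N9=0, N10=1 → Y1=1, Y2=1. Observed Y1=1, Y2=0.
  N1: none of the 3 fault types match ✗
  N2: none of the 3 fault types match ✗
  N3: none of the 3 fault types match ✗
  N4: stuck-at-0, inverted output ✓; others ✗
  N5: stuck-at-1, inverted output ✓; others ✗
  N6: none of the 3 fault types match ✗
  N7: none of the 3 fault types match ✗
  N8: none of the 3 fault types match ✗
  N9: stuck-at-1, inverted output ✓; others ✗
  N10: stuck-at-0, inverted output ✓; others ✗
Consistent faults: {N4 stuck-at-0, N4 inverted output, N5 stuck-at-1, N5 inverted output, N9 stuck-at-1, N9 inverted output, N10 stuck-at-0, N10 inverted output} — 8 in all.

8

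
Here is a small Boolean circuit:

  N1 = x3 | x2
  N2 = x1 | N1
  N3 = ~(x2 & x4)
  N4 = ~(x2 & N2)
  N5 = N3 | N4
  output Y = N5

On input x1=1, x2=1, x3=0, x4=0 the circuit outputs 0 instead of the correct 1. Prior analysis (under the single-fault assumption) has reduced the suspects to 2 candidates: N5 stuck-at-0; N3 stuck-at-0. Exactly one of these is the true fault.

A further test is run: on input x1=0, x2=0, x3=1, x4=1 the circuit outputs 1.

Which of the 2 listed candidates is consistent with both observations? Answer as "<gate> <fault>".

Evaluate each candidate on input x1=0, x2=0, x3=1, x4=1:
  N5 stuck-at-0: N1=1, N2=1, N3=1, N4=1, N5=0 [stuck-at-0] → 0 — eliminated
  N3 stuck-at-0: N1=1, N2=1, N3=0 [stuck-at-0], N4=1, N5=1 → 1 — matches
Only N3 stuck-at-0 reproduces the observed 1.

N3 stuck-at-0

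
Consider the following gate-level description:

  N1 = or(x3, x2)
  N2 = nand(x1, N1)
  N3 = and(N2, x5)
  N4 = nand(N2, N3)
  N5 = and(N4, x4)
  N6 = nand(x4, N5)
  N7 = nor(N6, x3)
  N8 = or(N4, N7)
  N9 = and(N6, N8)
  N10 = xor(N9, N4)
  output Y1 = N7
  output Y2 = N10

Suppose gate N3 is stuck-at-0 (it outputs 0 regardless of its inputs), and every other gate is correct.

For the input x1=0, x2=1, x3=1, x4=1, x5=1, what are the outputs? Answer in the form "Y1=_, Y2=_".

Y1=0, Y2=1

Propagate with N3 forced: N1=1, N2=1, N3=0 [stuck-at-0], N4=1, N5=1, N6=0, N7=0, N8=1, N9=0, N10=1.
So the outputs are Y1=0, Y2=1. (Without the fault they would be Y1=0, Y2=0.)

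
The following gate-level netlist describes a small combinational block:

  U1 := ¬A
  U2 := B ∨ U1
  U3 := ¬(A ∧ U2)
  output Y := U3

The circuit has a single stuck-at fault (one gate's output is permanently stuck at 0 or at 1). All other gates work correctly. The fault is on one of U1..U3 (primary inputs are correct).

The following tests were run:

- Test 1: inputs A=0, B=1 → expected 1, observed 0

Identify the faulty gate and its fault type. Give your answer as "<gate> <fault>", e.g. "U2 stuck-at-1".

Fault-free values for test 1 (A=0, B=1): U1=1, U2=1, U3=1, giving Y=1. Observed 0.
Test 1: faults giving observed 0 are {U3 stuck-at-0}.
Only U3 stuck-at-0 is consistent with every test.

U3 stuck-at-0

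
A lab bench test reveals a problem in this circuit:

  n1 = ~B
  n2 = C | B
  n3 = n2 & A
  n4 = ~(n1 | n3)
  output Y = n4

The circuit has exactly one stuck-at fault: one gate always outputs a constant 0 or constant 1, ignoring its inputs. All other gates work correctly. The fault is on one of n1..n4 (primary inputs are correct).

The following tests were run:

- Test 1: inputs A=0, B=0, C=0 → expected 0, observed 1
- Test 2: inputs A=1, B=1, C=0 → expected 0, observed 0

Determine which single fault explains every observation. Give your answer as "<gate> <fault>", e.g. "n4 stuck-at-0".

Fault-free values for test 1 (A=0, B=0, C=0): n1=1, n2=0, n3=0, n4=0, giving Y=0. Observed 1.
Test 1: faults giving observed 1 are {n1 stuck-at-0, n4 stuck-at-1}.
Test 2 (A=1, B=1, C=0): fault-free n1=0, n2=1, n3=1, n4=0 → 0; observed 0. Eliminates n4 stuck-at-1.
Only n1 stuck-at-0 is consistent with every test.

n1 stuck-at-0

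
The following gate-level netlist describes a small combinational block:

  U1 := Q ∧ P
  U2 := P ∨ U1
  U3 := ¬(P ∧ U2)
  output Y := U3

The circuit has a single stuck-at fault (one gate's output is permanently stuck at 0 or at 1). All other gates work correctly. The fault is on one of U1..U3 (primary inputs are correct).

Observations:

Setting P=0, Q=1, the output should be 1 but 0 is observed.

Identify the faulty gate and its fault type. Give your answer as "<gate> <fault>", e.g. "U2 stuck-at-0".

Fault-free values for test 1 (P=0, Q=1): U1=0, U2=0, U3=1, giving Y=1. Observed 0.
Test 1: faults giving observed 0 are {U3 stuck-at-0}.
Only U3 stuck-at-0 is consistent with every test.

U3 stuck-at-0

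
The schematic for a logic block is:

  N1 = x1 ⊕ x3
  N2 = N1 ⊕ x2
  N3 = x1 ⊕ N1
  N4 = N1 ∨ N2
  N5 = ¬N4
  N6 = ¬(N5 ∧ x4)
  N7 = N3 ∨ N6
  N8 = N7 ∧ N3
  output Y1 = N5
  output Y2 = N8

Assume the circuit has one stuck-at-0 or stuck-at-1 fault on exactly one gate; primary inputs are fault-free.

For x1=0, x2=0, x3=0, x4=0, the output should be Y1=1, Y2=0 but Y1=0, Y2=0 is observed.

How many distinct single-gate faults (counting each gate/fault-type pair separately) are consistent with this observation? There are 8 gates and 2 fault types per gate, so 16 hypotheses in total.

3

Fault-free: N1=0, N2=0, N3=0, N4=0, N5=1, N6=1, N7=1, N8=0 → Y1=1, Y2=0. Observed Y1=0, Y2=0.
  N1: none of the 2 fault types match ✗
  N2: stuck-at-1 ✓; others ✗
  N3: none of the 2 fault types match ✗
  N4: stuck-at-1 ✓; others ✗
  N5: stuck-at-0 ✓; others ✗
  N6: none of the 2 fault types match ✗
  N7: none of the 2 fault types match ✗
  N8: none of the 2 fault types match ✗
Consistent faults: {N2 stuck-at-1, N4 stuck-at-1, N5 stuck-at-0} — 3 in all.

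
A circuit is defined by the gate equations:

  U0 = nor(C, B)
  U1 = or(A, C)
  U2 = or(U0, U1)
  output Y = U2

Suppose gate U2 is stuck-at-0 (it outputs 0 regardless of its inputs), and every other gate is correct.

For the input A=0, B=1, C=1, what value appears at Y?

0

Propagate with U2 forced: U0=0, U1=1, U2=0 [stuck-at-0].
So Y = 0. (Without the fault it would be 1.)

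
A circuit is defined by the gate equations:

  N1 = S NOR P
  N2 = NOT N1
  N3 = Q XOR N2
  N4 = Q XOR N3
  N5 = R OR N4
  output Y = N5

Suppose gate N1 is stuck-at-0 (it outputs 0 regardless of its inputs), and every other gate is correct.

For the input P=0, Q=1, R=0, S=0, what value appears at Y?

Propagate with N1 forced: N1=0 [stuck-at-0], N2=1, N3=0, N4=1, N5=1.
So Y = 1. (Without the fault it would be 0.)

1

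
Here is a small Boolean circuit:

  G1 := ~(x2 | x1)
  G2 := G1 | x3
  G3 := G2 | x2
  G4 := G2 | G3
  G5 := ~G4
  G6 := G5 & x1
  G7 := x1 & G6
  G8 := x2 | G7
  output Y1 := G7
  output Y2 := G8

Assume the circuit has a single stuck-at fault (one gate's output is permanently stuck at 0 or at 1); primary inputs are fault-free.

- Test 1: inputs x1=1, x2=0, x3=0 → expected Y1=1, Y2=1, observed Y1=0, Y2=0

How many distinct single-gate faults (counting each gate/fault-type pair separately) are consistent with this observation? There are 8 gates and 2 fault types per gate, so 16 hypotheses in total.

7

Fault-free: G1=0, G2=0, G3=0, G4=0, G5=1, G6=1, G7=1, G8=1 → Y1=1, Y2=1. Observed Y1=0, Y2=0.
  G1: stuck-at-1 ✓; others ✗
  G2: stuck-at-1 ✓; others ✗
  G3: stuck-at-1 ✓; others ✗
  G4: stuck-at-1 ✓; others ✗
  G5: stuck-at-0 ✓; others ✗
  G6: stuck-at-0 ✓; others ✗
  G7: stuck-at-0 ✓; others ✗
  G8: none of the 2 fault types match ✗
Consistent faults: {G1 stuck-at-1, G2 stuck-at-1, G3 stuck-at-1, G4 stuck-at-1, G5 stuck-at-0, G6 stuck-at-0, G7 stuck-at-0} — 7 in all.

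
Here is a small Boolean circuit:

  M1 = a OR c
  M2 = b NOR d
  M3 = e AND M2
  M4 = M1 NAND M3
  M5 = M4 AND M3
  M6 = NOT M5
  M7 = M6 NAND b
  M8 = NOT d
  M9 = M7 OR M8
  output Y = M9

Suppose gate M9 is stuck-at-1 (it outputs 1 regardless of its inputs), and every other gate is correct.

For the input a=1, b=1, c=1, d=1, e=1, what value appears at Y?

1

Propagate with M9 forced: M1=1, M2=0, M3=0, M4=1, M5=0, M6=1, M7=0, M8=0, M9=1 [stuck-at-1].
So Y = 1. (Without the fault it would be 0.)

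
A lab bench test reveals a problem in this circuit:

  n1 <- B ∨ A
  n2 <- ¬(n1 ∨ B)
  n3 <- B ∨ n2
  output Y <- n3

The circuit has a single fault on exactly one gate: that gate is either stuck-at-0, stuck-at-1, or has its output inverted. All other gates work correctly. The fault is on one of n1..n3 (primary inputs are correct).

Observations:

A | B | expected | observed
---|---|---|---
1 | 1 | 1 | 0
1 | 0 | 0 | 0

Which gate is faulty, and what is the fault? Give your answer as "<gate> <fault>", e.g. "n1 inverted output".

n3 stuck-at-0

Fault-free values for test 1 (A=1, B=1): n1=1, n2=0, n3=1, giving Y=1. Observed 0.
Test 1: faults giving observed 0 are {n3 stuck-at-0, n3 inverted output}.
Test 2 (A=1, B=0): fault-free n1=1, n2=0, n3=0 → 0; observed 0. Eliminates n3 inverted output.
Only n3 stuck-at-0 is consistent with every test.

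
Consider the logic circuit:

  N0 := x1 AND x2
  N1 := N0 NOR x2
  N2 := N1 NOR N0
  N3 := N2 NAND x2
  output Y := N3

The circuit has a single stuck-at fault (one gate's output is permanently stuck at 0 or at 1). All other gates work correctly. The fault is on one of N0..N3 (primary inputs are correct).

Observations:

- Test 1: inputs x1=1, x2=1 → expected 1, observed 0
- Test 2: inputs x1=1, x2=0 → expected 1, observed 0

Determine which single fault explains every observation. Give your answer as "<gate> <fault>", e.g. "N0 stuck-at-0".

N3 stuck-at-0

Fault-free values for test 1 (x1=1, x2=1): N0=1, N1=0, N2=0, N3=1, giving Y=1. Observed 0.
Test 1: faults giving observed 0 are {N0 stuck-at-0, N2 stuck-at-1, N3 stuck-at-0}.
Test 2 (x1=1, x2=0): fault-free N0=0, N1=1, N2=0, N3=1 → 1; observed 0. Eliminates N0 stuck-at-0, N2 stuck-at-1.
Only N3 stuck-at-0 is consistent with every test.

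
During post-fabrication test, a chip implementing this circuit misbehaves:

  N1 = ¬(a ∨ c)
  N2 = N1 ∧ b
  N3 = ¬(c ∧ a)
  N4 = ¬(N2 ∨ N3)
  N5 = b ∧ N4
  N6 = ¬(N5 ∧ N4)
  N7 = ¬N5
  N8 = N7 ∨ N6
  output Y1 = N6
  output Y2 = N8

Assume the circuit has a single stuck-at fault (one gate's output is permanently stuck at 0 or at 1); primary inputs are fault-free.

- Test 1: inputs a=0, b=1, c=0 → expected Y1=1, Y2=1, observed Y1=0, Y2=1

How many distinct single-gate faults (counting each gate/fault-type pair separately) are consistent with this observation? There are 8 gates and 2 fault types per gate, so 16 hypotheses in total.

Fault-free: N1=1, N2=1, N3=1, N4=0, N5=0, N6=1, N7=1, N8=1 → Y1=1, Y2=1. Observed Y1=0, Y2=1.
  N1: none of the 2 fault types match ✗
  N2: none of the 2 fault types match ✗
  N3: none of the 2 fault types match ✗
  N4: none of the 2 fault types match ✗
  N5: none of the 2 fault types match ✗
  N6: stuck-at-0 ✓; others ✗
  N7: none of the 2 fault types match ✗
  N8: none of the 2 fault types match ✗
Consistent faults: {N6 stuck-at-0} — 1 in all.

1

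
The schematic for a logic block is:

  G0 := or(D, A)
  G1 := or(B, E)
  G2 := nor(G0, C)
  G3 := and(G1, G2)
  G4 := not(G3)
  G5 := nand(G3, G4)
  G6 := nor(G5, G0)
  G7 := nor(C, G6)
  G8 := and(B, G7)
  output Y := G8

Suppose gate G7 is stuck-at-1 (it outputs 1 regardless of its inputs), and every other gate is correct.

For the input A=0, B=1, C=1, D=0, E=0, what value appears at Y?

1

Propagate with G7 forced: G0=0, G1=1, G2=0, G3=0, G4=1, G5=1, G6=0, G7=1 [stuck-at-1], G8=1.
So Y = 1. (Without the fault it would be 0.)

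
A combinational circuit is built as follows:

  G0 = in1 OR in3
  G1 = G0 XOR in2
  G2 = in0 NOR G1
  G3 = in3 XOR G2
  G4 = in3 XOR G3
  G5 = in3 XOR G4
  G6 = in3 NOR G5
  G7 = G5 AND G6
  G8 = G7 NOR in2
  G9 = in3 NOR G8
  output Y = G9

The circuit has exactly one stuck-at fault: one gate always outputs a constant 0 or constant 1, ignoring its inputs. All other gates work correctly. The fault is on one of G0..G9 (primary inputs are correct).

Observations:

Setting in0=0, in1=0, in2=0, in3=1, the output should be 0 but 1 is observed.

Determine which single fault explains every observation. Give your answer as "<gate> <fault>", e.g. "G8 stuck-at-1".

Fault-free values for test 1 (in0=0, in1=0, in2=0, in3=1): G0=1, G1=1, G2=0, G3=1, G4=0, G5=1, G6=0, G7=0, G8=1, G9=0, giving Y=0. Observed 1.
Test 1: faults giving observed 1 are {G9 stuck-at-1}.
Only G9 stuck-at-1 is consistent with every test.

G9 stuck-at-1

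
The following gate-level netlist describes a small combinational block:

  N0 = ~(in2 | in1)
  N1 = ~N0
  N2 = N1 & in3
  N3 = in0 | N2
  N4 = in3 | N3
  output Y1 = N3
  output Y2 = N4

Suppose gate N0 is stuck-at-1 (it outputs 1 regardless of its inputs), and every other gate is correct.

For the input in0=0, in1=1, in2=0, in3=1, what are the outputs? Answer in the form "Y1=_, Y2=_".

Y1=0, Y2=1

Propagate with N0 forced: N0=1 [stuck-at-1], N1=0, N2=0, N3=0, N4=1.
So the outputs are Y1=0, Y2=1. (Without the fault they would be Y1=1, Y2=1.)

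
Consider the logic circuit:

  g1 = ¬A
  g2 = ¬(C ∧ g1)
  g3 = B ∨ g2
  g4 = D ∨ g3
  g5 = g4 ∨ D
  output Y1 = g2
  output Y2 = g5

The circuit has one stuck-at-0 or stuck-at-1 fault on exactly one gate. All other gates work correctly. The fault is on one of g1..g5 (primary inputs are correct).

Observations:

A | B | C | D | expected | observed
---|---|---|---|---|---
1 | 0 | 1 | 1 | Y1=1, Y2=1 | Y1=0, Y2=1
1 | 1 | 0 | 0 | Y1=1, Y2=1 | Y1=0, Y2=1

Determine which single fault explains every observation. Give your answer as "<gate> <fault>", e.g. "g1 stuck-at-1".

g2 stuck-at-0

Fault-free values for test 1 (A=1, B=0, C=1, D=1): g1=0, g2=1, g3=1, g4=1, g5=1, giving Y1=1, Y2=1. Observed Y1=0, Y2=1.
Test 1: faults giving observed Y1=0, Y2=1 are {g1 stuck-at-1, g2 stuck-at-0}.
Test 2 (A=1, B=1, C=0, D=0): fault-free g1=0, g2=1, g3=1, g4=1, g5=1 → Y1=1, Y2=1; observed Y1=0, Y2=1. Eliminates g1 stuck-at-1.
Only g2 stuck-at-0 is consistent with every test.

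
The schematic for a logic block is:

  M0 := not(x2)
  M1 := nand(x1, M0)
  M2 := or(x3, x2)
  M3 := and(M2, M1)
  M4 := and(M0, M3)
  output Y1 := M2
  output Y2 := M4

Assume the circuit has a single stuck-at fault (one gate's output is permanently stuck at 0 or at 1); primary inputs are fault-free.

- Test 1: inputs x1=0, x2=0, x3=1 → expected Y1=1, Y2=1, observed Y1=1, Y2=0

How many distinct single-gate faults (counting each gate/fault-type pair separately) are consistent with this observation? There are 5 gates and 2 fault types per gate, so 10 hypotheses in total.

4

Fault-free: M0=1, M1=1, M2=1, M3=1, M4=1 → Y1=1, Y2=1. Observed Y1=1, Y2=0.
  M0 stuck-at-0: output Y1=1, Y2=0 ✓
  M0 stuck-at-1: output Y1=1, Y2=1 ✗
  M1 stuck-at-0: output Y1=1, Y2=0 ✓
  M1 stuck-at-1: output Y1=1, Y2=1 ✗
  M2 stuck-at-0: output Y1=0, Y2=0 ✗
  M2 stuck-at-1: output Y1=1, Y2=1 ✗
  M3 stuck-at-0: output Y1=1, Y2=0 ✓
  M3 stuck-at-1: output Y1=1, Y2=1 ✗
  M4 stuck-at-0: output Y1=1, Y2=0 ✓
  M4 stuck-at-1: output Y1=1, Y2=1 ✗
Consistent faults: {M0 stuck-at-0, M1 stuck-at-0, M3 stuck-at-0, M4 stuck-at-0} — 4 in all.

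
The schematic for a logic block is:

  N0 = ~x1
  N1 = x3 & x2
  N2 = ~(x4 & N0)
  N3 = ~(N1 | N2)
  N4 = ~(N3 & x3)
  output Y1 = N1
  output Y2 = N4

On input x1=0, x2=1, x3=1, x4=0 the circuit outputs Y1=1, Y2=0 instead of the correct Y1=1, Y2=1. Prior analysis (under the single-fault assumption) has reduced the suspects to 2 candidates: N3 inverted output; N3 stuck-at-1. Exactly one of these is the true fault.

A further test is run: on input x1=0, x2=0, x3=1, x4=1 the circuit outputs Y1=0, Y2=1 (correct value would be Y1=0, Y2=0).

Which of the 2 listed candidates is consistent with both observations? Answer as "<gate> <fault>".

Evaluate each candidate on input x1=0, x2=0, x3=1, x4=1:
  N3 inverted output: N0=1, N1=0, N2=0, N3=0 [inverted output], N4=1 → Y1=0, Y2=1 — matches
  N3 stuck-at-1: N0=1, N1=0, N2=0, N3=1 [stuck-at-1], N4=0 → Y1=0, Y2=0 — eliminated
Only N3 inverted output reproduces the observed Y1=0, Y2=1.

N3 inverted output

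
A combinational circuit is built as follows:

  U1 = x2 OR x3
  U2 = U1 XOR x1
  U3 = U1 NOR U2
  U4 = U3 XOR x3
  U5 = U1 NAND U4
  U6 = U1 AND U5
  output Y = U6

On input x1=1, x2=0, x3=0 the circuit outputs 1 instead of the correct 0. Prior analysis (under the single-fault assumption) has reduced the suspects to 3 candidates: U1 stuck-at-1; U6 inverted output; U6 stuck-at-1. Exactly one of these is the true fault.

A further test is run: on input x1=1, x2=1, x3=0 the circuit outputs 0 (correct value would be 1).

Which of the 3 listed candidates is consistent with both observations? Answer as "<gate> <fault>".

Evaluate each candidate on input x1=1, x2=1, x3=0:
  U1 stuck-at-1: U1=1 [stuck-at-1], U2=0, U3=0, U4=0, U5=1, U6=1 → 1 — eliminated
  U6 inverted output: U1=1, U2=0, U3=0, U4=0, U5=1, U6=0 [inverted output] → 0 — matches
  U6 stuck-at-1: U1=1, U2=0, U3=0, U4=0, U5=1, U6=1 [stuck-at-1] → 1 — eliminated
Only U6 inverted output reproduces the observed 0.

U6 inverted output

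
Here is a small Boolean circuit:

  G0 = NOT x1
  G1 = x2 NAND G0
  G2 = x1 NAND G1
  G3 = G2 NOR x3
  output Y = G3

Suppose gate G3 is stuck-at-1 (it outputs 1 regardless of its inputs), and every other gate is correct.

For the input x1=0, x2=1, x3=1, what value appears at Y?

Propagate with G3 forced: G0=1, G1=0, G2=1, G3=1 [stuck-at-1].
So Y = 1. (Without the fault it would be 0.)

1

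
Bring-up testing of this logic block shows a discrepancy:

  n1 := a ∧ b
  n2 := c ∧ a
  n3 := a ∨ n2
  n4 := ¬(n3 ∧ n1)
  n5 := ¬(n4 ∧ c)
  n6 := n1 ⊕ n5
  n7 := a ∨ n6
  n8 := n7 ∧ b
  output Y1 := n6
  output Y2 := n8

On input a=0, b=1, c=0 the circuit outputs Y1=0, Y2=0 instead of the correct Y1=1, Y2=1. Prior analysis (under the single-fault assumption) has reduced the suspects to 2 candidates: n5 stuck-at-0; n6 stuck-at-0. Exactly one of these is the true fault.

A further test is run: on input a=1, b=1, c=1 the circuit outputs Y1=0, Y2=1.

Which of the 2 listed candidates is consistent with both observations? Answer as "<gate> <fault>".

n6 stuck-at-0

Evaluate each candidate on input a=1, b=1, c=1:
  n5 stuck-at-0: n1=1, n2=1, n3=1, n4=0, n5=0 [stuck-at-0], n6=1, n7=1, n8=1 → Y1=1, Y2=1 — eliminated
  n6 stuck-at-0: n1=1, n2=1, n3=1, n4=0, n5=1, n6=0 [stuck-at-0], n7=1, n8=1 → Y1=0, Y2=1 — matches
Only n6 stuck-at-0 reproduces the observed Y1=0, Y2=1.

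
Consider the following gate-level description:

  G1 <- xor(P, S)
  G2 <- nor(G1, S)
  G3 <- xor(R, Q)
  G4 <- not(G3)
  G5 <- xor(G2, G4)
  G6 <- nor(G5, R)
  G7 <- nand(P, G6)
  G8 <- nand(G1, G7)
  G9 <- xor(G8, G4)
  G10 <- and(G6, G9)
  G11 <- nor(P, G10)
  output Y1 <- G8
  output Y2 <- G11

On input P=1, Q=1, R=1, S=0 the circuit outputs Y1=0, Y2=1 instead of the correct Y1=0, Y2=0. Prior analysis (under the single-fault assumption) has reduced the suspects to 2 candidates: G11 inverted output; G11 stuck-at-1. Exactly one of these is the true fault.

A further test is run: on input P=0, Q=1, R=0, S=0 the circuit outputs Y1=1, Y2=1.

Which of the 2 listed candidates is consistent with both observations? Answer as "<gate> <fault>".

Evaluate each candidate on input P=0, Q=1, R=0, S=0:
  G11 inverted output: G1=0, G2=1, G3=1, G4=0, G5=1, G6=0, G7=1, G8=1, G9=1, G10=0, G11=0 [inverted output] → Y1=1, Y2=0 — eliminated
  G11 stuck-at-1: G1=0, G2=1, G3=1, G4=0, G5=1, G6=0, G7=1, G8=1, G9=1, G10=0, G11=1 [stuck-at-1] → Y1=1, Y2=1 — matches
Only G11 stuck-at-1 reproduces the observed Y1=1, Y2=1.

G11 stuck-at-1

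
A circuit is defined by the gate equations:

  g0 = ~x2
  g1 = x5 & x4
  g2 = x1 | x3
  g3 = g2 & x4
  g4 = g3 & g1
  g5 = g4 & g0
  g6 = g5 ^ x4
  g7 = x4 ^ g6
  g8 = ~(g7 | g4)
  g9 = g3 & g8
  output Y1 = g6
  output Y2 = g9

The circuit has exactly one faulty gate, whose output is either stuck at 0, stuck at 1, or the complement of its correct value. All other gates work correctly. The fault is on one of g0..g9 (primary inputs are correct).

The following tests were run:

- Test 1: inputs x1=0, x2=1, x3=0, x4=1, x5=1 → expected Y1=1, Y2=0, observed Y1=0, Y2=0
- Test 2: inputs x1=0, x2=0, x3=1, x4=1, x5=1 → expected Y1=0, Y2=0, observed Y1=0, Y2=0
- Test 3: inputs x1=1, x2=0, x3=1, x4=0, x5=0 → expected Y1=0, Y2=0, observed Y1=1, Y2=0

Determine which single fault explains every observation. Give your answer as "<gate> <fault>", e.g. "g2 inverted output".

Fault-free values for test 1 (x1=0, x2=1, x3=0, x4=1, x5=1): g0=0, g1=1, g2=0, g3=0, g4=0, g5=0, g6=1, g7=0, g8=1, g9=0, giving Y1=1, Y2=0. Observed Y1=0, Y2=0.
Test 1: faults giving observed Y1=0, Y2=0 are {g5 stuck-at-1, g5 inverted output, g6 stuck-at-0, g6 inverted output}.
Test 2 (x1=0, x2=0, x3=1, x4=1, x5=1): fault-free g0=1, g1=1, g2=1, g3=1, g4=1, g5=1, g6=0, g7=1, g8=0, g9=0 → Y1=0, Y2=0; observed Y1=0, Y2=0. Eliminates g5 inverted output, g6 inverted output.
Test 3 (x1=1, x2=0, x3=1, x4=0, x5=0): fault-free g0=1, g1=0, g2=1, g3=0, g4=0, g5=0, g6=0, g7=0, g8=1, g9=0 → Y1=0, Y2=0; observed Y1=1, Y2=0. Eliminates g6 stuck-at-0.
Only g5 stuck-at-1 is consistent with every test.

g5 stuck-at-1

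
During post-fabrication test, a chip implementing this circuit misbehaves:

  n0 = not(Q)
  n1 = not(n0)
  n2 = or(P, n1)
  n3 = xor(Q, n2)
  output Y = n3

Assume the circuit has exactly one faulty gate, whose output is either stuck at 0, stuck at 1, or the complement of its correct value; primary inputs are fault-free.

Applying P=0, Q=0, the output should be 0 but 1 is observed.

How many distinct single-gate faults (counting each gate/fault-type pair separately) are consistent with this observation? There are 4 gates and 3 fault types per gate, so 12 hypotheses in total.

8

Fault-free: n0=1, n1=0, n2=0, n3=0 → 0. Observed 1.
  n0 stuck-at-0: output 1 ✓
  n0 stuck-at-1: output 0 ✗
  n0 inverted output: output 1 ✓
  n1 stuck-at-0: output 0 ✗
  n1 stuck-at-1: output 1 ✓
  n1 inverted output: output 1 ✓
  n2 stuck-at-0: output 0 ✗
  n2 stuck-at-1: output 1 ✓
  n2 inverted output: output 1 ✓
  n3 stuck-at-0: output 0 ✗
  n3 stuck-at-1: output 1 ✓
  n3 inverted output: output 1 ✓
Consistent faults: {n0 stuck-at-0, n0 inverted output, n1 stuck-at-1, n1 inverted output, n2 stuck-at-1, n2 inverted output, n3 stuck-at-1, n3 inverted output} — 8 in all.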